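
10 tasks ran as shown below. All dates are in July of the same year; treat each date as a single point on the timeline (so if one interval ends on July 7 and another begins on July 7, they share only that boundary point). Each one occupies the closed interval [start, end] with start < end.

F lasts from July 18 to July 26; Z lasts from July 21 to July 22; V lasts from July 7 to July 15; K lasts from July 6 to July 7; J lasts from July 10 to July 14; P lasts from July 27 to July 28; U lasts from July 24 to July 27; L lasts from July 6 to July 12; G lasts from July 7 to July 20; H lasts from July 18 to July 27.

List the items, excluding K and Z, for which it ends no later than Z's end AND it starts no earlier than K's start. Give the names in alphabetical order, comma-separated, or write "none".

Conditions: its end is no later than Z's end (X.end <= July 22) AND its start is no earlier than K's start (X.start >= July 6).
F: end July 26 <= July 22? ✗; start July 18 >= July 6? ✓ → no.
G: end July 20 <= July 22? ✓; start July 7 >= July 6? ✓ → yes.
H: end July 27 <= July 22? ✗; start July 18 >= July 6? ✓ → no.
J: end July 14 <= July 22? ✓; start July 10 >= July 6? ✓ → yes.
L: end July 12 <= July 22? ✓; start July 6 >= July 6? ✓ → yes.
P: end July 28 <= July 22? ✗; start July 27 >= July 6? ✓ → no.
U: end July 27 <= July 22? ✗; start July 24 >= July 6? ✓ → no.
V: end July 15 <= July 22? ✓; start July 7 >= July 6? ✓ → yes.
Result: G, J, L, V.

G, J, L, V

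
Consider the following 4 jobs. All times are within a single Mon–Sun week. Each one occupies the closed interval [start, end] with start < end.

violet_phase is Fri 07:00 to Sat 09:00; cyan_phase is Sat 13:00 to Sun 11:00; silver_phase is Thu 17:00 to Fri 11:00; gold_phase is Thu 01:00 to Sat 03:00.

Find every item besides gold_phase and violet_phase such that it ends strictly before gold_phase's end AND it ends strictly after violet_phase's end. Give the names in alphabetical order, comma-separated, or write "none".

Conditions: its end is strictly before gold_phase's end (X.end < Sat 03:00) AND its end is strictly after violet_phase's end (X.end > Sat 09:00).
cyan_phase: end Sun 11:00 < Sat 03:00? ✗; end Sun 11:00 > Sat 09:00? ✓ → no.
silver_phase: end Fri 11:00 < Sat 03:00? ✓; end Fri 11:00 > Sat 09:00? ✗ → no.
Result: none.

none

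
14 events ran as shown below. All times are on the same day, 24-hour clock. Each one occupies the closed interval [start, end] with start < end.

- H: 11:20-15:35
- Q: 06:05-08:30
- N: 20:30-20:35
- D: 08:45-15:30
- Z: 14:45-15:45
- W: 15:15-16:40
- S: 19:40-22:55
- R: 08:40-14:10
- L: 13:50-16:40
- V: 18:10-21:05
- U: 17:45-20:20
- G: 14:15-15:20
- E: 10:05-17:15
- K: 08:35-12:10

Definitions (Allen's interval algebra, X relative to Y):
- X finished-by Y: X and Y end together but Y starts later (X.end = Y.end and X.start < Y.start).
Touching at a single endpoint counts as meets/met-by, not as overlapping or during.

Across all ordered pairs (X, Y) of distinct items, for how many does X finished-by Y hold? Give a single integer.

Checking all 182 ordered pairs for relation 'finished-by'; matching pairs in alphabetical order:
(L, W): L finished-by W ✓
Count: 1.

1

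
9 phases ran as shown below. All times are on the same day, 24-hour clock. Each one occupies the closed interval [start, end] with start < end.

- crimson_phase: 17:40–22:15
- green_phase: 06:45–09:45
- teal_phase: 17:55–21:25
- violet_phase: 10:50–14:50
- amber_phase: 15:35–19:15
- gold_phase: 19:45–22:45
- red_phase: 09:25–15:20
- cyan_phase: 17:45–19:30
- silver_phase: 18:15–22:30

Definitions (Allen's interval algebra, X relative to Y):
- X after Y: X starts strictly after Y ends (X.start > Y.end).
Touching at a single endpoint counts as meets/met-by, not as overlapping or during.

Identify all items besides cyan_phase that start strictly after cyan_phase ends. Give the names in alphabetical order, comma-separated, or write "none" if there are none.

Target cyan_phase = [17:45, 19:30].
amber_phase [15:35, 19:15] → overlaps → no.
crimson_phase [17:40, 22:15] → contains → no.
gold_phase [19:45, 22:45] → after → yes.
green_phase [06:45, 09:45] → before → no.
red_phase [09:25, 15:20] → before → no.
silver_phase [18:15, 22:30] → overlapped-by → no.
teal_phase [17:55, 21:25] → overlapped-by → no.
violet_phase [10:50, 14:50] → before → no.
Result: gold_phase.

gold_phase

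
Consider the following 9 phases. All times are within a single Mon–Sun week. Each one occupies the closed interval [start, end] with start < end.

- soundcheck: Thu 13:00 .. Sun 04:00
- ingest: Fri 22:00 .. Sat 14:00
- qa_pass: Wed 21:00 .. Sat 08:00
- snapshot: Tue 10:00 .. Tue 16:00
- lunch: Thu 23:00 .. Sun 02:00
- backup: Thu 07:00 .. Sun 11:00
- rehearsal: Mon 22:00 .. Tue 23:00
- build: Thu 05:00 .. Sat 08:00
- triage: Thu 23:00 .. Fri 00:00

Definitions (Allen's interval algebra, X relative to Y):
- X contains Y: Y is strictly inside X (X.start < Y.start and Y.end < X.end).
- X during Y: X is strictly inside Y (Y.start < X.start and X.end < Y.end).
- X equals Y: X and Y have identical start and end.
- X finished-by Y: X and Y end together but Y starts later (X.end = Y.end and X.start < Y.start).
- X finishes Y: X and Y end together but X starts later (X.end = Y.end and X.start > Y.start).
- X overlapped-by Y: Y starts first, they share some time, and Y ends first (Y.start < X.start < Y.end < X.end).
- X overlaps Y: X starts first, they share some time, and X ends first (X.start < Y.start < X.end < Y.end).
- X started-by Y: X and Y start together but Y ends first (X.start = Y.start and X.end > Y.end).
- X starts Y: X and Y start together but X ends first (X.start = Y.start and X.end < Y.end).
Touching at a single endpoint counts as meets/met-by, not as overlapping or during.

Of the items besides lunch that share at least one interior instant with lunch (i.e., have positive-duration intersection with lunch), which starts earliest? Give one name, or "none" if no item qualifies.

Target lunch = [Thu 23:00, Sun 02:00].
backup [Thu 07:00, Sun 11:00] → contains → candidate.
build [Thu 05:00, Sat 08:00] → overlaps → candidate.
ingest [Fri 22:00, Sat 14:00] → during → candidate.
qa_pass [Wed 21:00, Sat 08:00] → overlaps → candidate.
rehearsal [Mon 22:00, Tue 23:00] → before → excluded.
snapshot [Tue 10:00, Tue 16:00] → before → excluded.
soundcheck [Thu 13:00, Sun 04:00] → contains → candidate.
triage [Thu 23:00, Fri 00:00] → starts → candidate.
Among candidates, earliest start is Wed 21:00 → qa_pass.

qa_pass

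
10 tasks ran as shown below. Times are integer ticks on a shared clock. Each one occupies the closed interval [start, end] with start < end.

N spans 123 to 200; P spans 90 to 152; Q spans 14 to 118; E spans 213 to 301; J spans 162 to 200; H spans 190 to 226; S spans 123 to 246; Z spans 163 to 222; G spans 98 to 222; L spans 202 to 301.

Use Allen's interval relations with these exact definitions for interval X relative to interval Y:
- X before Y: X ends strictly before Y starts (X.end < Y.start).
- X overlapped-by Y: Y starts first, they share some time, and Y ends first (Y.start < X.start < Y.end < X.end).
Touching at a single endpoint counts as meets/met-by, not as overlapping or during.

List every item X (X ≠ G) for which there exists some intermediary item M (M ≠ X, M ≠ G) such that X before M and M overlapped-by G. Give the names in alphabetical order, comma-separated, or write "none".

Target G = [98, 222].
Intermediaries M with M overlapped-by G: E, H, L, S.
Via E — items with X before E: J, N, P, Q.
Via H — items with X before H: P, Q.
Via L — items with X before L: J, N, P, Q.
Via S — items with X before S: Q.
Union: J, N, P, Q.

J, N, P, Q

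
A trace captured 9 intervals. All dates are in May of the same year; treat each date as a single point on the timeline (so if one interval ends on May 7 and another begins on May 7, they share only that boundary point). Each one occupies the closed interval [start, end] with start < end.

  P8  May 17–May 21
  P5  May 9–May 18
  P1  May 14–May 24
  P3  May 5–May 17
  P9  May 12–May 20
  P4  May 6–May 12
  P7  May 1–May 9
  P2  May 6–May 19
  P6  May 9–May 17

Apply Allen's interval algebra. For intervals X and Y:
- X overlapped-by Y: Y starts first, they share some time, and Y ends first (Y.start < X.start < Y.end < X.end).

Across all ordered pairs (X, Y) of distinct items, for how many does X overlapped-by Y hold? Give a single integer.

19

Checking all 72 ordered pairs for relation 'overlapped-by'; matching pairs in alphabetical order:
(P1, P2): P1 overlapped-by P2 ✓
(P1, P3): P1 overlapped-by P3 ✓
(P1, P5): P1 overlapped-by P5 ✓
(P1, P6): P1 overlapped-by P6 ✓
(P1, P9): P1 overlapped-by P9 ✓
(P2, P3): P2 overlapped-by P3 ✓
(P2, P7): P2 overlapped-by P7 ✓
(P3, P7): P3 overlapped-by P7 ✓
(P4, P7): P4 overlapped-by P7 ✓
(P5, P3): P5 overlapped-by P3 ✓
(P5, P4): P5 overlapped-by P4 ✓
(P6, P4): P6 overlapped-by P4 ✓
(P8, P2): P8 overlapped-by P2 ✓
(P8, P5): P8 overlapped-by P5 ✓
(P8, P9): P8 overlapped-by P9 ✓
(P9, P2): P9 overlapped-by P2 ✓
(P9, P3): P9 overlapped-by P3 ✓
(P9, P5): P9 overlapped-by P5 ✓
(P9, P6): P9 overlapped-by P6 ✓
Count: 19.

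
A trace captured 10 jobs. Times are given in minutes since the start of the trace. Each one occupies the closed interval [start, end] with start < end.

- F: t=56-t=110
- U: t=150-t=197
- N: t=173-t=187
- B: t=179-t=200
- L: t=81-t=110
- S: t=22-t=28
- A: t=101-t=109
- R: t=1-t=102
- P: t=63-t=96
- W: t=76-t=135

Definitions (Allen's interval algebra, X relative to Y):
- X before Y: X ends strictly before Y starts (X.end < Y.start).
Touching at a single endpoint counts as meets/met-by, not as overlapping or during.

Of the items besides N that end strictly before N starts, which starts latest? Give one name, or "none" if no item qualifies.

A

Target N = [t=173, t=187].
A [t=101, t=109] → before → candidate.
B [t=179, t=200] → overlapped-by → excluded.
F [t=56, t=110] → before → candidate.
L [t=81, t=110] → before → candidate.
P [t=63, t=96] → before → candidate.
R [t=1, t=102] → before → candidate.
S [t=22, t=28] → before → candidate.
U [t=150, t=197] → contains → excluded.
W [t=76, t=135] → before → candidate.
Among candidates, latest start is t=101 → A.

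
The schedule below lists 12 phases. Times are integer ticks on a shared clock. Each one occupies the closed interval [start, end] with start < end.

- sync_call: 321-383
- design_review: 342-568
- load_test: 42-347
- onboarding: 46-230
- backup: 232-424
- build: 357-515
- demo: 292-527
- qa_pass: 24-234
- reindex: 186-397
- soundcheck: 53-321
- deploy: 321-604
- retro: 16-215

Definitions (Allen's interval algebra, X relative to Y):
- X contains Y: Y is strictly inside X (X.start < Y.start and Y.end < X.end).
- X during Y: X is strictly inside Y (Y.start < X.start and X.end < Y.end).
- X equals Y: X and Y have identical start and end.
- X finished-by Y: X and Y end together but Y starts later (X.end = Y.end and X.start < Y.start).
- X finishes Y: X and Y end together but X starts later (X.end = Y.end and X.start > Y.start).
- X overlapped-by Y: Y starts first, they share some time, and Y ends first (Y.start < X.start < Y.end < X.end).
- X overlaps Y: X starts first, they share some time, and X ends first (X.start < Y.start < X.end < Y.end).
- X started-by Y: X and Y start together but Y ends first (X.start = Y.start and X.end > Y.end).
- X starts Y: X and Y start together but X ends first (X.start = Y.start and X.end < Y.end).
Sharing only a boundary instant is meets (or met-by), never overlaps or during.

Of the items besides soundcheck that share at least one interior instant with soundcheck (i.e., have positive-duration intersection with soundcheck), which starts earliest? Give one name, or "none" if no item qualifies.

Target soundcheck = [53, 321].
backup [232, 424] → overlapped-by → candidate.
build [357, 515] → after → excluded.
demo [292, 527] → overlapped-by → candidate.
deploy [321, 604] → met-by → excluded.
design_review [342, 568] → after → excluded.
load_test [42, 347] → contains → candidate.
onboarding [46, 230] → overlaps → candidate.
qa_pass [24, 234] → overlaps → candidate.
reindex [186, 397] → overlapped-by → candidate.
retro [16, 215] → overlaps → candidate.
sync_call [321, 383] → met-by → excluded.
Among candidates, earliest start is 16 → retro.

retro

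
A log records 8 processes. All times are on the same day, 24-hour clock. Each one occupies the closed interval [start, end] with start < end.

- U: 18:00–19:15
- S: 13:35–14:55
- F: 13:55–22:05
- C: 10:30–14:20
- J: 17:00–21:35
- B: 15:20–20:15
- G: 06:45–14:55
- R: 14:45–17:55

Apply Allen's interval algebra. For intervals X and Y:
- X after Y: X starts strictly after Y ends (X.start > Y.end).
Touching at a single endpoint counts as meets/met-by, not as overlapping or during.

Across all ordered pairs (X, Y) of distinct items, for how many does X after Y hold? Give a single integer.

11

Checking all 56 ordered pairs for relation 'after'; matching pairs in alphabetical order:
(B, C): B after C ✓
(B, G): B after G ✓
(B, S): B after S ✓
(J, C): J after C ✓
(J, G): J after G ✓
(J, S): J after S ✓
(R, C): R after C ✓
(U, C): U after C ✓
(U, G): U after G ✓
(U, R): U after R ✓
(U, S): U after S ✓
Count: 11.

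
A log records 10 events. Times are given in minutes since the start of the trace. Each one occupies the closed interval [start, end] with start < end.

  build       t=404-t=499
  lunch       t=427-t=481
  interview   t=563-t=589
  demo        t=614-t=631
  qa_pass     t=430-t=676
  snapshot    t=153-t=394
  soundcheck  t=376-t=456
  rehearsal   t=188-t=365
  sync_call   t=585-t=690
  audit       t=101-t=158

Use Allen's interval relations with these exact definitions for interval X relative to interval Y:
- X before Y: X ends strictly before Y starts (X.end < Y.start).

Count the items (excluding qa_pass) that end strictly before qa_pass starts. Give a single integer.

Target qa_pass = [t=430, t=676].
audit [t=101, t=158] → before → counts.
build [t=404, t=499] → overlaps → no.
demo [t=614, t=631] → during → no.
interview [t=563, t=589] → during → no.
lunch [t=427, t=481] → overlaps → no.
rehearsal [t=188, t=365] → before → counts.
snapshot [t=153, t=394] → before → counts.
soundcheck [t=376, t=456] → overlaps → no.
sync_call [t=585, t=690] → overlapped-by → no.
Total: 3.

3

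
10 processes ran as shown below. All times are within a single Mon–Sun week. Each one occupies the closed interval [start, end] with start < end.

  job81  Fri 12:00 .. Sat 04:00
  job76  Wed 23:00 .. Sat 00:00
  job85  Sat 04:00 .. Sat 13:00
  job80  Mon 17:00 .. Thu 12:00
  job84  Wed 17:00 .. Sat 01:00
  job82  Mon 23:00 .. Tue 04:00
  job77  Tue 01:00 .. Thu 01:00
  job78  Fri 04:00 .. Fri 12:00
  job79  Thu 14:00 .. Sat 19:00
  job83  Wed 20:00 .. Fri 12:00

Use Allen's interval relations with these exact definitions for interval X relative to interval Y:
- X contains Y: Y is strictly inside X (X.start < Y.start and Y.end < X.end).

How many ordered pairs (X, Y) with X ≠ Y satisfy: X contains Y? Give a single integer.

Checking all 90 ordered pairs for relation 'contains'; matching pairs in alphabetical order:
(job76, job78): job76 contains job78 ✓
(job79, job78): job79 contains job78 ✓
(job79, job81): job79 contains job81 ✓
(job79, job85): job79 contains job85 ✓
(job80, job77): job80 contains job77 ✓
(job80, job82): job80 contains job82 ✓
(job84, job76): job84 contains job76 ✓
(job84, job78): job84 contains job78 ✓
(job84, job83): job84 contains job83 ✓
Count: 9.

9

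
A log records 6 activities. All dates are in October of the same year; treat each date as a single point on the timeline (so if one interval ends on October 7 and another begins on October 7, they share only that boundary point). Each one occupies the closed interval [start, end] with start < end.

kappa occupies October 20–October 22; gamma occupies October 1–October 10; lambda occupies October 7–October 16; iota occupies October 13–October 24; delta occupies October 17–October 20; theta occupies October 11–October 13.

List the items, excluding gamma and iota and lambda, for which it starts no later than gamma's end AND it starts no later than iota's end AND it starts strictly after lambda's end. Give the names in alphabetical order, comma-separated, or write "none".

none

Conditions: its start is no later than gamma's end (X.start <= October 10) AND its start is no later than iota's end (X.start <= October 24) AND its start is strictly after lambda's end (X.start > October 16).
delta: start October 17 <= October 10? ✗; start October 17 <= October 24? ✓; start October 17 > October 16? ✓ → no.
kappa: start October 20 <= October 10? ✗; start October 20 <= October 24? ✓; start October 20 > October 16? ✓ → no.
theta: start October 11 <= October 10? ✗; start October 11 <= October 24? ✓; start October 11 > October 16? ✗ → no.
Result: none.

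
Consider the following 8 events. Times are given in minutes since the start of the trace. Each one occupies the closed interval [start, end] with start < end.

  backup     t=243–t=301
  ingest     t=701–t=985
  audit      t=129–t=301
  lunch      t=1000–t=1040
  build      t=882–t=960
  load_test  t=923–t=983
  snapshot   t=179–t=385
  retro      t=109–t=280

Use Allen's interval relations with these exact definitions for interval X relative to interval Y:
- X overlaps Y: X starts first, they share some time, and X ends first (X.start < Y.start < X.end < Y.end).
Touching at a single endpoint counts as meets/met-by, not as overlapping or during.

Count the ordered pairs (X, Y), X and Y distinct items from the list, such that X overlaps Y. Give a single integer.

Checking all 56 ordered pairs for relation 'overlaps'; matching pairs in alphabetical order:
(audit, snapshot): audit overlaps snapshot ✓
(build, load_test): build overlaps load_test ✓
(retro, audit): retro overlaps audit ✓
(retro, backup): retro overlaps backup ✓
(retro, snapshot): retro overlaps snapshot ✓
Count: 5.

5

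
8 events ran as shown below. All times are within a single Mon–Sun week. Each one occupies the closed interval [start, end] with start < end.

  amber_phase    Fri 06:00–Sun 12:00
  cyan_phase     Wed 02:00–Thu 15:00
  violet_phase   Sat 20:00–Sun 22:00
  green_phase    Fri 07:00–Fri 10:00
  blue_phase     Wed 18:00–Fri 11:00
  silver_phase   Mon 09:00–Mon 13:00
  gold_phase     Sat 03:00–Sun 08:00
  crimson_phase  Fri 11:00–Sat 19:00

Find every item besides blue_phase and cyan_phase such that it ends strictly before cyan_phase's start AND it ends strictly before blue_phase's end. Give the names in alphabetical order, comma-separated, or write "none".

silver_phase

Conditions: its end is strictly before cyan_phase's start (X.end < Wed 02:00) AND its end is strictly before blue_phase's end (X.end < Fri 11:00).
amber_phase: end Sun 12:00 < Wed 02:00? ✗; end Sun 12:00 < Fri 11:00? ✗ → no.
crimson_phase: end Sat 19:00 < Wed 02:00? ✗; end Sat 19:00 < Fri 11:00? ✗ → no.
gold_phase: end Sun 08:00 < Wed 02:00? ✗; end Sun 08:00 < Fri 11:00? ✗ → no.
green_phase: end Fri 10:00 < Wed 02:00? ✗; end Fri 10:00 < Fri 11:00? ✓ → no.
silver_phase: end Mon 13:00 < Wed 02:00? ✓; end Mon 13:00 < Fri 11:00? ✓ → yes.
violet_phase: end Sun 22:00 < Wed 02:00? ✗; end Sun 22:00 < Fri 11:00? ✗ → no.
Result: silver_phase.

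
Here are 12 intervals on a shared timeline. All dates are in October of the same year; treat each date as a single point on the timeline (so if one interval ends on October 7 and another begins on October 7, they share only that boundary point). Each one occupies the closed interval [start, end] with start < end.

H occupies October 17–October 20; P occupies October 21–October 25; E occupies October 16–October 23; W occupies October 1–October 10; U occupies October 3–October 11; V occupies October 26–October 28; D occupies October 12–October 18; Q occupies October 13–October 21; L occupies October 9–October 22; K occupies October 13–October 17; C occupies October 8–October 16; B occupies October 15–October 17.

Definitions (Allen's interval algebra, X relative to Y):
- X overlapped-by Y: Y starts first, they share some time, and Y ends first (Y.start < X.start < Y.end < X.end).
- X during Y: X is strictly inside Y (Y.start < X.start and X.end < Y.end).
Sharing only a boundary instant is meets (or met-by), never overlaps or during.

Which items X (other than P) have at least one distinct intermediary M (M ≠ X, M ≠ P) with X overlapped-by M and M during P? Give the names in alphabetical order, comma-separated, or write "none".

none

Target P = [October 21, October 25].
Intermediaries M with M during P: none.
Union: none.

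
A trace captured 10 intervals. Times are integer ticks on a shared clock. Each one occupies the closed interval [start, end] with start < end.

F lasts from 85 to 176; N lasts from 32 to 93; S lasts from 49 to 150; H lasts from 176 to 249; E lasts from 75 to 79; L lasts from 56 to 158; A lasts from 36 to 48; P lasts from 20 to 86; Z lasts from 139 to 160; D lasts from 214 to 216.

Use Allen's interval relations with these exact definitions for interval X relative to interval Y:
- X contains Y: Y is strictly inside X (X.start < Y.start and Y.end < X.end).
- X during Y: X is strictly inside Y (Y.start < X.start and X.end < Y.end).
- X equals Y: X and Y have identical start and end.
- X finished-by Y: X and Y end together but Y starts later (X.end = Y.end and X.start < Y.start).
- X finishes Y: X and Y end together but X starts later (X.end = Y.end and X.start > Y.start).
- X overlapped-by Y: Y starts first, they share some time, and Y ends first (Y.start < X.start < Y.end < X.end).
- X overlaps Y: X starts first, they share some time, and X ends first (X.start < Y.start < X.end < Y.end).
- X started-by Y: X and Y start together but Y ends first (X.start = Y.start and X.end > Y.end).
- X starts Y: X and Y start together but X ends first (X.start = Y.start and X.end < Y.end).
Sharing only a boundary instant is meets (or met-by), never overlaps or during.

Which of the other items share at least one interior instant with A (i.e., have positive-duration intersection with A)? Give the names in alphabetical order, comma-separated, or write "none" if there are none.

N, P

Target A = [36, 48].
D [214, 216] → after → no.
E [75, 79] → after → no.
F [85, 176] → after → no.
H [176, 249] → after → no.
L [56, 158] → after → no.
N [32, 93] → contains → yes.
P [20, 86] → contains → yes.
S [49, 150] → after → no.
Z [139, 160] → after → no.
Result: N, P.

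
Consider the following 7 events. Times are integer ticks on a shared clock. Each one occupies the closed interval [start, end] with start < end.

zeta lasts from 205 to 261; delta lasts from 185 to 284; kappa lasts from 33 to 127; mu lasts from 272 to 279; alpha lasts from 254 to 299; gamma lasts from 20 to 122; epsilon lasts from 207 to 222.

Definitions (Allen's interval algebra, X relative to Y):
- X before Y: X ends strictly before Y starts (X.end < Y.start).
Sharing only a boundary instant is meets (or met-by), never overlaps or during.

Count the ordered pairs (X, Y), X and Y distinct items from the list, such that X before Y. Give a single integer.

13

Checking all 42 ordered pairs for relation 'before'; matching pairs in alphabetical order:
(epsilon, alpha): epsilon before alpha ✓
(epsilon, mu): epsilon before mu ✓
(gamma, alpha): gamma before alpha ✓
(gamma, delta): gamma before delta ✓
(gamma, epsilon): gamma before epsilon ✓
(gamma, mu): gamma before mu ✓
(gamma, zeta): gamma before zeta ✓
(kappa, alpha): kappa before alpha ✓
(kappa, delta): kappa before delta ✓
(kappa, epsilon): kappa before epsilon ✓
(kappa, mu): kappa before mu ✓
(kappa, zeta): kappa before zeta ✓
(zeta, mu): zeta before mu ✓
Count: 13.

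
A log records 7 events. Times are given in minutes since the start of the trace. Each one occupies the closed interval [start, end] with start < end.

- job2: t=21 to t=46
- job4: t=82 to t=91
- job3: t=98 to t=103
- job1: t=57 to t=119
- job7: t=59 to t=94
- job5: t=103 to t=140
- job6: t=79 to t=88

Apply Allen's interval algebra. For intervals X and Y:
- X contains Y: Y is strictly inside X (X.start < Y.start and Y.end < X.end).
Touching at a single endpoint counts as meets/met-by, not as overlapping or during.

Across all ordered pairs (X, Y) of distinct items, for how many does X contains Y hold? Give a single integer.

Checking all 42 ordered pairs for relation 'contains'; matching pairs in alphabetical order:
(job1, job3): job1 contains job3 ✓
(job1, job4): job1 contains job4 ✓
(job1, job6): job1 contains job6 ✓
(job1, job7): job1 contains job7 ✓
(job7, job4): job7 contains job4 ✓
(job7, job6): job7 contains job6 ✓
Count: 6.

6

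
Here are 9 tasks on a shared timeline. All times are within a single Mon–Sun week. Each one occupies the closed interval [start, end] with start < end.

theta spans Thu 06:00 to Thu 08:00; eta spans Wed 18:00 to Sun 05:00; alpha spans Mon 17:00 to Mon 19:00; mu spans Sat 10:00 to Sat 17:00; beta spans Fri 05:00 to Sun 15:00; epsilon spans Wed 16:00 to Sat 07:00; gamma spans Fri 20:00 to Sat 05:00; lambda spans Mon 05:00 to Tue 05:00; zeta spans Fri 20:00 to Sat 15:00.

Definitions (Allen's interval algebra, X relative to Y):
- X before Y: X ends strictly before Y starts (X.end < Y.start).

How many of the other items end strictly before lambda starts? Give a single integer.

Target lambda = [Mon 05:00, Tue 05:00].
alpha [Mon 17:00, Mon 19:00] → during → no.
beta [Fri 05:00, Sun 15:00] → after → no.
epsilon [Wed 16:00, Sat 07:00] → after → no.
eta [Wed 18:00, Sun 05:00] → after → no.
gamma [Fri 20:00, Sat 05:00] → after → no.
mu [Sat 10:00, Sat 17:00] → after → no.
theta [Thu 06:00, Thu 08:00] → after → no.
zeta [Fri 20:00, Sat 15:00] → after → no.
Total: 0.

0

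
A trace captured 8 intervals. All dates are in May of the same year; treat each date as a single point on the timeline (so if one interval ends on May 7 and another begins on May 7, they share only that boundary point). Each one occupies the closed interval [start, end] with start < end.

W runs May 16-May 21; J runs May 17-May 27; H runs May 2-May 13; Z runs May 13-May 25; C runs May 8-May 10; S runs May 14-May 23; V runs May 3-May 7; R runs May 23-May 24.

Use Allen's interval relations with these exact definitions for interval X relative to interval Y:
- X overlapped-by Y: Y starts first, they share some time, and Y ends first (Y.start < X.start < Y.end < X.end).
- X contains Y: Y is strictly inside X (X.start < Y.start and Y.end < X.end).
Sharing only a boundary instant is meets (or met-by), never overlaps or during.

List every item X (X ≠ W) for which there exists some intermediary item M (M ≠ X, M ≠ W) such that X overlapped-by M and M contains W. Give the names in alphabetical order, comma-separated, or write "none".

Target W = [May 16, May 21].
Intermediaries M with M contains W: S, Z.
Via S — items with X overlapped-by S: J.
Via Z — items with X overlapped-by Z: J.
Union: J.

J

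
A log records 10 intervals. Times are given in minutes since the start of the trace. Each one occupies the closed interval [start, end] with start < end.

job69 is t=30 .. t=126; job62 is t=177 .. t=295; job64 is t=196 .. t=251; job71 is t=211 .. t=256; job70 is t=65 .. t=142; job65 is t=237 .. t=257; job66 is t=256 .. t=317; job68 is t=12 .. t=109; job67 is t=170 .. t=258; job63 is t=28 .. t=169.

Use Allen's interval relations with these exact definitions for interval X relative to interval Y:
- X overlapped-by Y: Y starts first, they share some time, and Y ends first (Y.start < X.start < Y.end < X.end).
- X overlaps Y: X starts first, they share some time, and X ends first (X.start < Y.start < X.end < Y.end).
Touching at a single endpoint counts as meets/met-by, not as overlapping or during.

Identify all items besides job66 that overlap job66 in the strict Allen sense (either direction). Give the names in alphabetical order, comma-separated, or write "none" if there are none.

job62, job65, job67

Target job66 = [t=256, t=317].
job62 [t=177, t=295] → overlaps → yes.
job63 [t=28, t=169] → before → no.
job64 [t=196, t=251] → before → no.
job65 [t=237, t=257] → overlaps → yes.
job67 [t=170, t=258] → overlaps → yes.
job68 [t=12, t=109] → before → no.
job69 [t=30, t=126] → before → no.
job70 [t=65, t=142] → before → no.
job71 [t=211, t=256] → meets → no.
Result: job62, job65, job67.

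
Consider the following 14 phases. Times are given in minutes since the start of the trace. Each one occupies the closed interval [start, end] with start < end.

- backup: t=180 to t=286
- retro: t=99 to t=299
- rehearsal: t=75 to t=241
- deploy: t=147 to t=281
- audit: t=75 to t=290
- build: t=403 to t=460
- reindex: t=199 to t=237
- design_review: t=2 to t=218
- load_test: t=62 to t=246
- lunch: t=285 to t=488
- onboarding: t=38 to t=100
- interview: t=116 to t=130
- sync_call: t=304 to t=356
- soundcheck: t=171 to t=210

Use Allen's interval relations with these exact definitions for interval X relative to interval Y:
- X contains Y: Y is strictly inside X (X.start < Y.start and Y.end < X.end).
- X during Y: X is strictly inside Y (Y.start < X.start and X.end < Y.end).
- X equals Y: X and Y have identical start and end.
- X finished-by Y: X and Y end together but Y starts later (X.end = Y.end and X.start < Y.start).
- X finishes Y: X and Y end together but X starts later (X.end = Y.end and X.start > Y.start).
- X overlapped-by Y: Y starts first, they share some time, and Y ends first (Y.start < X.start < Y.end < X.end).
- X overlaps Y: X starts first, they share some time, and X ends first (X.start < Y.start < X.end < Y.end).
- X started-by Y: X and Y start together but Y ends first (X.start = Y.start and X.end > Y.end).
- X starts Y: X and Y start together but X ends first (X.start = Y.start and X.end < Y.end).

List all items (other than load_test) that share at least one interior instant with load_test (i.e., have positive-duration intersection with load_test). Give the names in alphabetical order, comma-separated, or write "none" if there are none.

audit, backup, deploy, design_review, interview, onboarding, rehearsal, reindex, retro, soundcheck

Target load_test = [t=62, t=246].
audit [t=75, t=290] → overlapped-by → yes.
backup [t=180, t=286] → overlapped-by → yes.
build [t=403, t=460] → after → no.
deploy [t=147, t=281] → overlapped-by → yes.
design_review [t=2, t=218] → overlaps → yes.
interview [t=116, t=130] → during → yes.
lunch [t=285, t=488] → after → no.
onboarding [t=38, t=100] → overlaps → yes.
rehearsal [t=75, t=241] → during → yes.
reindex [t=199, t=237] → during → yes.
retro [t=99, t=299] → overlapped-by → yes.
soundcheck [t=171, t=210] → during → yes.
sync_call [t=304, t=356] → after → no.
Result: audit, backup, deploy, design_review, interview, onboarding, rehearsal, reindex, retro, soundcheck.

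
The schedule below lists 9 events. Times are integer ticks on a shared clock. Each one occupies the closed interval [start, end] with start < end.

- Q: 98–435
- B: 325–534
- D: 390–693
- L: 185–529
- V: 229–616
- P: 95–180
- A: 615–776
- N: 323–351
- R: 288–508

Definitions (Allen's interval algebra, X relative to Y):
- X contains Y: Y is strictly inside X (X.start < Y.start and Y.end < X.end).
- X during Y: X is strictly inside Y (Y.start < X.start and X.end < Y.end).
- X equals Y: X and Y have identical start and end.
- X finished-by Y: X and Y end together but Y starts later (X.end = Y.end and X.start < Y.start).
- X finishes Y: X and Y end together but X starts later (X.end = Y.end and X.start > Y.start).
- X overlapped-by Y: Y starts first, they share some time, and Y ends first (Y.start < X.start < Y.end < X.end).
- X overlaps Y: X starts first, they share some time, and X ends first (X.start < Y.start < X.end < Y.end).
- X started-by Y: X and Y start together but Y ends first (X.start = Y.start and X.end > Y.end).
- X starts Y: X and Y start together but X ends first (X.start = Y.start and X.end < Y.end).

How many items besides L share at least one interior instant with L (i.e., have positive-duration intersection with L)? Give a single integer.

Target L = [185, 529].
A [615, 776] → after → no.
B [325, 534] → overlapped-by → counts.
D [390, 693] → overlapped-by → counts.
N [323, 351] → during → counts.
P [95, 180] → before → no.
Q [98, 435] → overlaps → counts.
R [288, 508] → during → counts.
V [229, 616] → overlapped-by → counts.
Total: 6.

6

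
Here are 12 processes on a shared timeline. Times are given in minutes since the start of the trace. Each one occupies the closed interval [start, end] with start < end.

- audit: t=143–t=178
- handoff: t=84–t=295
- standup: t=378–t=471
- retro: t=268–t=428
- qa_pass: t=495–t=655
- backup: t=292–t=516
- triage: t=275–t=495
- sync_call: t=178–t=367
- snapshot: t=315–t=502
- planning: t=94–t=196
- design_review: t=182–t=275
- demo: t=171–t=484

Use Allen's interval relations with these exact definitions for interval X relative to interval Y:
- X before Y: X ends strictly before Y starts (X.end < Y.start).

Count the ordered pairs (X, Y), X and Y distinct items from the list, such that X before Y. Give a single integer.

25

Checking all 132 ordered pairs for relation 'before'; matching pairs in alphabetical order:
(audit, backup): audit before backup ✓
(audit, design_review): audit before design_review ✓
(audit, qa_pass): audit before qa_pass ✓
(audit, retro): audit before retro ✓
(audit, snapshot): audit before snapshot ✓
(audit, standup): audit before standup ✓
(audit, triage): audit before triage ✓
(demo, qa_pass): demo before qa_pass ✓
(design_review, backup): design_review before backup ✓
(design_review, qa_pass): design_review before qa_pass ✓
(design_review, snapshot): design_review before snapshot ✓
(design_review, standup): design_review before standup ✓
(handoff, qa_pass): handoff before qa_pass ✓
(handoff, snapshot): handoff before snapshot ✓
(handoff, standup): handoff before standup ✓
(planning, backup): planning before backup ✓
(planning, qa_pass): planning before qa_pass ✓
(planning, retro): planning before retro ✓
(planning, snapshot): planning before snapshot ✓
(planning, standup): planning before standup ✓
(planning, triage): planning before triage ✓
(retro, qa_pass): retro before qa_pass ✓
(standup, qa_pass): standup before qa_pass ✓
(sync_call, qa_pass): sync_call before qa_pass ✓
... plus 1 further pairs not listed.
Count: 25.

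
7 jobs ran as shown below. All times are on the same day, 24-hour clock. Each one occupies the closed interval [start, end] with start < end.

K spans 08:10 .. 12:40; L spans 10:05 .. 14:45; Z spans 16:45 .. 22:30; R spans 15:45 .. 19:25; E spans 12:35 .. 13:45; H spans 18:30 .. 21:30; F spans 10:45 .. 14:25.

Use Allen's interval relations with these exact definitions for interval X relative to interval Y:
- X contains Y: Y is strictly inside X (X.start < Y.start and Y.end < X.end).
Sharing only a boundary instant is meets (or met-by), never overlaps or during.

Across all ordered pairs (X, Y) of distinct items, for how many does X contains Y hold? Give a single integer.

4

Checking all 42 ordered pairs for relation 'contains'; matching pairs in alphabetical order:
(F, E): F contains E ✓
(L, E): L contains E ✓
(L, F): L contains F ✓
(Z, H): Z contains H ✓
Count: 4.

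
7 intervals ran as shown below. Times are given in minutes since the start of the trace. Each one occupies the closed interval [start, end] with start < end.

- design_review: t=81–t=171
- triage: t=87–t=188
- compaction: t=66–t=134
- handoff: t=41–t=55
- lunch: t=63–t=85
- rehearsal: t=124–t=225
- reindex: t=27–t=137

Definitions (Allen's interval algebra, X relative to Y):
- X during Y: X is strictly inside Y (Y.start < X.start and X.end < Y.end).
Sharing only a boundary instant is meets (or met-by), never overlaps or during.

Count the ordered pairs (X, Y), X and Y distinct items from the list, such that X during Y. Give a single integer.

Checking all 42 ordered pairs for relation 'during'; matching pairs in alphabetical order:
(compaction, reindex): compaction during reindex ✓
(handoff, reindex): handoff during reindex ✓
(lunch, reindex): lunch during reindex ✓
Count: 3.

3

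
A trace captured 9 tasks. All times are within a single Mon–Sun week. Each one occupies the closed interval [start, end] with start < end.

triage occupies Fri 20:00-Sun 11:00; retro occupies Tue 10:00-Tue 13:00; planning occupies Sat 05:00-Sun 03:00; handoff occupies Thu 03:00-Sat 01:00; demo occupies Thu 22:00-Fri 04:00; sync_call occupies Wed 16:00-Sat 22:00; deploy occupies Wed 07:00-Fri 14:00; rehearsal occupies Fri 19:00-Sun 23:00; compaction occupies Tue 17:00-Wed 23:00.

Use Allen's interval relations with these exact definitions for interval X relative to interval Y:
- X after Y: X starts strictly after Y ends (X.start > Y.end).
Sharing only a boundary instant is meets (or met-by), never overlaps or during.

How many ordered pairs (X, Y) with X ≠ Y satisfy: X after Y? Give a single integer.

20

Checking all 72 ordered pairs for relation 'after'; matching pairs in alphabetical order:
(compaction, retro): compaction after retro ✓
(demo, compaction): demo after compaction ✓
(demo, retro): demo after retro ✓
(deploy, retro): deploy after retro ✓
(handoff, compaction): handoff after compaction ✓
(handoff, retro): handoff after retro ✓
(planning, compaction): planning after compaction ✓
(planning, demo): planning after demo ✓
(planning, deploy): planning after deploy ✓
(planning, handoff): planning after handoff ✓
(planning, retro): planning after retro ✓
(rehearsal, compaction): rehearsal after compaction ✓
(rehearsal, demo): rehearsal after demo ✓
(rehearsal, deploy): rehearsal after deploy ✓
(rehearsal, retro): rehearsal after retro ✓
(sync_call, retro): sync_call after retro ✓
(triage, compaction): triage after compaction ✓
(triage, demo): triage after demo ✓
(triage, deploy): triage after deploy ✓
(triage, retro): triage after retro ✓
Count: 20.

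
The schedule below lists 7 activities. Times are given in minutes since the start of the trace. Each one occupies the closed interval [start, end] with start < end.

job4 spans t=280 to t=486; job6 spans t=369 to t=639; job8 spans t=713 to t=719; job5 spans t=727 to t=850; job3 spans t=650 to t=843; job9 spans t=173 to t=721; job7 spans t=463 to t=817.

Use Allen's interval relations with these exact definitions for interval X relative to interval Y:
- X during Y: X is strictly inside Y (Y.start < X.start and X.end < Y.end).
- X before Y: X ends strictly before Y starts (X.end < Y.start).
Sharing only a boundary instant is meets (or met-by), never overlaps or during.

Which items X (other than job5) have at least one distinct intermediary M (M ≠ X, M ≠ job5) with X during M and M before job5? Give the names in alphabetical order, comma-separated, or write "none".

Target job5 = [t=727, t=850].
Intermediaries M with M before job5: job4, job6, job8, job9.
Via job4 — items with X during job4: none.
Via job6 — items with X during job6: none.
Via job8 — items with X during job8: none.
Via job9 — items with X during job9: job4, job6, job8.
Union: job4, job6, job8.

job4, job6, job8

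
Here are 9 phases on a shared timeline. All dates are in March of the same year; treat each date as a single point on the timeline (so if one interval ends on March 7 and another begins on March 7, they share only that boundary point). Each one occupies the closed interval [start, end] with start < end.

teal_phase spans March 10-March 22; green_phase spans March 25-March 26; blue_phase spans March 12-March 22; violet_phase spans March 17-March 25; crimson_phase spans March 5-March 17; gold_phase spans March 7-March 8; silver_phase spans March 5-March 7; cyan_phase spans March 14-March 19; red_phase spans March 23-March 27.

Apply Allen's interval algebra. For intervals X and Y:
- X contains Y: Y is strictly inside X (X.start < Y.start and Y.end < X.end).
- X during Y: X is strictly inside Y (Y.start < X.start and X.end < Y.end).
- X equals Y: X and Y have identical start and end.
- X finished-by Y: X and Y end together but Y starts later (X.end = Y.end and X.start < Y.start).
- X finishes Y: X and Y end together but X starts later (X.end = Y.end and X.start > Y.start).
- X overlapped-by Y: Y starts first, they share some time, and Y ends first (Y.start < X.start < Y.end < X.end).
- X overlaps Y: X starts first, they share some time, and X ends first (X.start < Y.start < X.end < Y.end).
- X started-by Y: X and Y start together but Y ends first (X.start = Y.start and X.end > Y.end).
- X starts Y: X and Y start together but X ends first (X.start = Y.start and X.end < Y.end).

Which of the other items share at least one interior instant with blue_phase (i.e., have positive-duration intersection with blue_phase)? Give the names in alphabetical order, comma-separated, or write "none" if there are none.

Target blue_phase = [March 12, March 22].
crimson_phase [March 5, March 17] → overlaps → yes.
cyan_phase [March 14, March 19] → during → yes.
gold_phase [March 7, March 8] → before → no.
green_phase [March 25, March 26] → after → no.
red_phase [March 23, March 27] → after → no.
silver_phase [March 5, March 7] → before → no.
teal_phase [March 10, March 22] → finished-by → yes.
violet_phase [March 17, March 25] → overlapped-by → yes.
Result: crimson_phase, cyan_phase, teal_phase, violet_phase.

crimson_phase, cyan_phase, teal_phase, violet_phase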